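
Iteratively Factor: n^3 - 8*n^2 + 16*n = (n - 4)*(n^2 - 4*n) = (n - 4)^2*(n)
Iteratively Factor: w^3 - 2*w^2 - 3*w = (w - 3)*(w^2 + w) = (w - 3)*(w + 1)*(w)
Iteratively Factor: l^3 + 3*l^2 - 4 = (l + 2)*(l^2 + l - 2) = (l - 1)*(l + 2)*(l + 2)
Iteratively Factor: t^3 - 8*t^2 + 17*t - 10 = (t - 2)*(t^2 - 6*t + 5) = (t - 2)*(t - 1)*(t - 5)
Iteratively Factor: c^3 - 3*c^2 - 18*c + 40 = (c - 2)*(c^2 - c - 20) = (c - 2)*(c + 4)*(c - 5)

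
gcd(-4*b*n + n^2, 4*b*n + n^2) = n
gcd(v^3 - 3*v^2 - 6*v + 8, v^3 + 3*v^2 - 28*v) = v - 4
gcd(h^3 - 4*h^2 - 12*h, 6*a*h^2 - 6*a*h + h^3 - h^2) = h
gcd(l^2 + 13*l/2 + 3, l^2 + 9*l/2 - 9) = l + 6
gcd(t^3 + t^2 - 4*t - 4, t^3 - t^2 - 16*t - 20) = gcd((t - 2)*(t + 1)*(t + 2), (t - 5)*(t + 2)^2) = t + 2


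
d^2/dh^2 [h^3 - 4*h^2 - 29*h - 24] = 6*h - 8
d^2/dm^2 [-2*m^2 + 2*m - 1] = -4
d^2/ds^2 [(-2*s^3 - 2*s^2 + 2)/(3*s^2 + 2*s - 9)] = 100*(-s^3 - 9*s - 2)/(27*s^6 + 54*s^5 - 207*s^4 - 316*s^3 + 621*s^2 + 486*s - 729)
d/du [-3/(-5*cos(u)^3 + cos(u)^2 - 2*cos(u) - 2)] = 3*(15*cos(u)^2 - 2*cos(u) + 2)*sin(u)/(5*cos(u)^3 - cos(u)^2 + 2*cos(u) + 2)^2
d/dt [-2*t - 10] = -2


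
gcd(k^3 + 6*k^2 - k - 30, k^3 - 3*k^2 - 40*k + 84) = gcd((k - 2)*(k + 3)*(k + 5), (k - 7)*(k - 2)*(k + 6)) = k - 2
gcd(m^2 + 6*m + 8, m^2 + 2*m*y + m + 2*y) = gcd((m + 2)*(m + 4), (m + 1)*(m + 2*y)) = 1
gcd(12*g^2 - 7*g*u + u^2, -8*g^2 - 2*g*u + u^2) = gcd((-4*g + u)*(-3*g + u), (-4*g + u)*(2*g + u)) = -4*g + u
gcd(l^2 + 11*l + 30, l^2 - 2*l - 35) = l + 5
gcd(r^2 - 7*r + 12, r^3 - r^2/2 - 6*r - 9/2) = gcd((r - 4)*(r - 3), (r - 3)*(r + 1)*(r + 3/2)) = r - 3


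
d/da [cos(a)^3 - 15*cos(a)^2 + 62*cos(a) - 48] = (-3*cos(a)^2 + 30*cos(a) - 62)*sin(a)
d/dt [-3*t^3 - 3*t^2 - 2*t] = -9*t^2 - 6*t - 2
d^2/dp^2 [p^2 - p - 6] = 2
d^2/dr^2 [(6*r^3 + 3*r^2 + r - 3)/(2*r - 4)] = (6*r^3 - 36*r^2 + 72*r + 11)/(r^3 - 6*r^2 + 12*r - 8)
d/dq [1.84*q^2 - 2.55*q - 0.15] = 3.68*q - 2.55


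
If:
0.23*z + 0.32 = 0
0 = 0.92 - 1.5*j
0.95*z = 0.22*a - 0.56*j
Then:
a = -4.45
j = 0.61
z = -1.39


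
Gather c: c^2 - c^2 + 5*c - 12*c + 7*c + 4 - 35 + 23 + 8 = 0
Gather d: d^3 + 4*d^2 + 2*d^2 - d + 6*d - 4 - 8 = d^3 + 6*d^2 + 5*d - 12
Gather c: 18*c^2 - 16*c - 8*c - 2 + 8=18*c^2 - 24*c + 6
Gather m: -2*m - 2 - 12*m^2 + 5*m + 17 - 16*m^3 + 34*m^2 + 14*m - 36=-16*m^3 + 22*m^2 + 17*m - 21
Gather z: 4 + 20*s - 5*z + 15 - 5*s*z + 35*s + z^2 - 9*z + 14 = 55*s + z^2 + z*(-5*s - 14) + 33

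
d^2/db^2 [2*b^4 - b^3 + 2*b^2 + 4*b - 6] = 24*b^2 - 6*b + 4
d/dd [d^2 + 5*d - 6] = 2*d + 5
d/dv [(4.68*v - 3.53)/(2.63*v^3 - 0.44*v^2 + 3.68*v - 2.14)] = (-24.6168*v^3 + 29.9109*v^2 - 3.1064*v + 2.9752)/(6.9169*v^6 - 2.3144*v^5 + 19.5504*v^4 - 14.4948*v^3 + 15.4256*v^2 - 15.7504*v + 4.5796)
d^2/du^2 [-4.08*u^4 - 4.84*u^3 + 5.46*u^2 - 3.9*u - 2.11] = -48.96*u^2 - 29.04*u + 10.92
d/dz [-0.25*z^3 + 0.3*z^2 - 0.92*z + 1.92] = -0.75*z^2 + 0.6*z - 0.92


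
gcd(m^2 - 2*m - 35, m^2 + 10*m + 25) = m + 5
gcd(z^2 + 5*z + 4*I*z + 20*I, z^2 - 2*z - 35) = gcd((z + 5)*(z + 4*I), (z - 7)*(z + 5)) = z + 5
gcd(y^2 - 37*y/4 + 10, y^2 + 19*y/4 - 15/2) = y - 5/4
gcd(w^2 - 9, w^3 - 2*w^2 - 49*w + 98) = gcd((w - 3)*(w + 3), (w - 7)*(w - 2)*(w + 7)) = 1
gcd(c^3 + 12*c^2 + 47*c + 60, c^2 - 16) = c + 4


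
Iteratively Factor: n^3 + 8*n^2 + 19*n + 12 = (n + 4)*(n^2 + 4*n + 3) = (n + 1)*(n + 4)*(n + 3)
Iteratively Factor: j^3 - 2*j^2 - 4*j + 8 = (j + 2)*(j^2 - 4*j + 4) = (j - 2)*(j + 2)*(j - 2)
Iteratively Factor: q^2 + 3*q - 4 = (q - 1)*(q + 4)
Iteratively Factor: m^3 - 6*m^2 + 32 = (m - 4)*(m^2 - 2*m - 8) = (m - 4)*(m + 2)*(m - 4)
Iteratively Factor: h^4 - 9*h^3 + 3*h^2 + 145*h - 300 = (h - 5)*(h^3 - 4*h^2 - 17*h + 60) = (h - 5)*(h + 4)*(h^2 - 8*h + 15) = (h - 5)^2*(h + 4)*(h - 3)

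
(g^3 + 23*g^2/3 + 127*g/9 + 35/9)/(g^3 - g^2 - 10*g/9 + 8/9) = (9*g^3 + 69*g^2 + 127*g + 35)/(9*g^3 - 9*g^2 - 10*g + 8)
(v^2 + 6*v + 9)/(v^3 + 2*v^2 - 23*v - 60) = (v + 3)/(v^2 - v - 20)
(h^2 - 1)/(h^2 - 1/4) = 4*(h^2 - 1)/(4*h^2 - 1)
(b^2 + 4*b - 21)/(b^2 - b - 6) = (b + 7)/(b + 2)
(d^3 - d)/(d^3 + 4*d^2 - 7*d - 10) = d*(d - 1)/(d^2 + 3*d - 10)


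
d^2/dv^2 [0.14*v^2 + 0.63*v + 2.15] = 0.280000000000000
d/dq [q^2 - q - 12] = 2*q - 1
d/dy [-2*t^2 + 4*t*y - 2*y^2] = 4*t - 4*y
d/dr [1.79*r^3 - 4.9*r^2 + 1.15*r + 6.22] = 5.37*r^2 - 9.8*r + 1.15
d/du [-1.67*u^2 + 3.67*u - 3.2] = 3.67 - 3.34*u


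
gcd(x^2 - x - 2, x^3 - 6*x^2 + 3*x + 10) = x^2 - x - 2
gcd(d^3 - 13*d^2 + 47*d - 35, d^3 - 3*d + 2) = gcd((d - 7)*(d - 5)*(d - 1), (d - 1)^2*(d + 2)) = d - 1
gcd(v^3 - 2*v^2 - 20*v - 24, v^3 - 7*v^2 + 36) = v^2 - 4*v - 12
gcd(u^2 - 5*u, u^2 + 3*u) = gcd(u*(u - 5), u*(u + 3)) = u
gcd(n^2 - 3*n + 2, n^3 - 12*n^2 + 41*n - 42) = n - 2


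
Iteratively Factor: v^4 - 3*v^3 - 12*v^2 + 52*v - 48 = (v - 3)*(v^3 - 12*v + 16) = (v - 3)*(v - 2)*(v^2 + 2*v - 8) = (v - 3)*(v - 2)*(v + 4)*(v - 2)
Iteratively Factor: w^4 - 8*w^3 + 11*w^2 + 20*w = (w + 1)*(w^3 - 9*w^2 + 20*w) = (w - 5)*(w + 1)*(w^2 - 4*w) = w*(w - 5)*(w + 1)*(w - 4)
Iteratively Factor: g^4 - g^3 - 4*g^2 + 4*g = (g + 2)*(g^3 - 3*g^2 + 2*g) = (g - 1)*(g + 2)*(g^2 - 2*g) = g*(g - 1)*(g + 2)*(g - 2)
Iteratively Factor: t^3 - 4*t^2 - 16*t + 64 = (t - 4)*(t^2 - 16) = (t - 4)*(t + 4)*(t - 4)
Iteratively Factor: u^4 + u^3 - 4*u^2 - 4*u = (u + 2)*(u^3 - u^2 - 2*u) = (u - 2)*(u + 2)*(u^2 + u) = u*(u - 2)*(u + 2)*(u + 1)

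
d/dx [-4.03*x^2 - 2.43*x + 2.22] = -8.06*x - 2.43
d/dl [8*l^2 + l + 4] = 16*l + 1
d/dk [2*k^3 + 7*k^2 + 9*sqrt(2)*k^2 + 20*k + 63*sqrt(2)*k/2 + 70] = 6*k^2 + 14*k + 18*sqrt(2)*k + 20 + 63*sqrt(2)/2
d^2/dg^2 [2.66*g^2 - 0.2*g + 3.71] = 5.32000000000000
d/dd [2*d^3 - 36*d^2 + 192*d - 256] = 6*d^2 - 72*d + 192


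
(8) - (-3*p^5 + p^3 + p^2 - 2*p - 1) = 3*p^5 - p^3 - p^2 + 2*p + 9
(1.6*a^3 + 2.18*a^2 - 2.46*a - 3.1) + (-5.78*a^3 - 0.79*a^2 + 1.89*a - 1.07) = -4.18*a^3 + 1.39*a^2 - 0.57*a - 4.17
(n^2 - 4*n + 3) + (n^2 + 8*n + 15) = 2*n^2 + 4*n + 18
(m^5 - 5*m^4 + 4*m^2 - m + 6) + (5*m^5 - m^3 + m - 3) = 6*m^5 - 5*m^4 - m^3 + 4*m^2 + 3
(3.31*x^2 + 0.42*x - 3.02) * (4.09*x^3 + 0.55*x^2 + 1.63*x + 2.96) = 13.5379*x^5 + 3.5383*x^4 - 6.7255*x^3 + 8.8212*x^2 - 3.6794*x - 8.9392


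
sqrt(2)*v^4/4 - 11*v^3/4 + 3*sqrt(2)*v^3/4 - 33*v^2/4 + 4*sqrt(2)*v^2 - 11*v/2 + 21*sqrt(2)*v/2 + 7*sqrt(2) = (v/2 + 1)*(v - 7*sqrt(2)/2)*(v - 2*sqrt(2))*(sqrt(2)*v/2 + sqrt(2)/2)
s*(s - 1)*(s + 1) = s^3 - s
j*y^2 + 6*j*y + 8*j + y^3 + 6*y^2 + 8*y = (j + y)*(y + 2)*(y + 4)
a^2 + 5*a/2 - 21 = (a - 7/2)*(a + 6)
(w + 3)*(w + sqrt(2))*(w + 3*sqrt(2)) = w^3 + 3*w^2 + 4*sqrt(2)*w^2 + 6*w + 12*sqrt(2)*w + 18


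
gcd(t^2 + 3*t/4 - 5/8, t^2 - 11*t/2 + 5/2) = t - 1/2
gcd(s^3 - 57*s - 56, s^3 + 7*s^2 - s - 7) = s^2 + 8*s + 7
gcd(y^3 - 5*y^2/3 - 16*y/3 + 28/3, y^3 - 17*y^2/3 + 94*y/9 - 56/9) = y - 2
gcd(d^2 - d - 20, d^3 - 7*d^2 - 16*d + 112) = d + 4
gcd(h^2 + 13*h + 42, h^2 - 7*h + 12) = 1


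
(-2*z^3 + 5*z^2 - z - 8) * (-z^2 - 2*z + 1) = 2*z^5 - z^4 - 11*z^3 + 15*z^2 + 15*z - 8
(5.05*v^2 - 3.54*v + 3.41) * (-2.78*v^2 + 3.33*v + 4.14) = -14.039*v^4 + 26.6577*v^3 - 0.361000000000002*v^2 - 3.3003*v + 14.1174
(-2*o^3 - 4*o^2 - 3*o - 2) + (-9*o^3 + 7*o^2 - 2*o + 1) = -11*o^3 + 3*o^2 - 5*o - 1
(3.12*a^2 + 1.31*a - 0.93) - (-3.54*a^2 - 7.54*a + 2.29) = 6.66*a^2 + 8.85*a - 3.22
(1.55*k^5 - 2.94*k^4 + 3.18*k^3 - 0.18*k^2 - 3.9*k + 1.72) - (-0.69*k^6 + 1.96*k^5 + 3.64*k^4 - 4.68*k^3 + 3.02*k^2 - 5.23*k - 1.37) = 0.69*k^6 - 0.41*k^5 - 6.58*k^4 + 7.86*k^3 - 3.2*k^2 + 1.33*k + 3.09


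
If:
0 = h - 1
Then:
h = 1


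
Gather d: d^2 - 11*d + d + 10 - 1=d^2 - 10*d + 9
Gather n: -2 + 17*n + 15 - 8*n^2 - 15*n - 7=-8*n^2 + 2*n + 6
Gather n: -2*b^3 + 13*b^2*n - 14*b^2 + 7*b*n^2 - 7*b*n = -2*b^3 - 14*b^2 + 7*b*n^2 + n*(13*b^2 - 7*b)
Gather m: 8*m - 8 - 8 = 8*m - 16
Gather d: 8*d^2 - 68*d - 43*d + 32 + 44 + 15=8*d^2 - 111*d + 91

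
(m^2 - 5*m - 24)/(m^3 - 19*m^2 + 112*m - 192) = (m + 3)/(m^2 - 11*m + 24)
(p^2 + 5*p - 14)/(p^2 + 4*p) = (p^2 + 5*p - 14)/(p*(p + 4))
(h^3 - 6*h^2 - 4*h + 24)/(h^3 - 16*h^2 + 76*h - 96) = (h + 2)/(h - 8)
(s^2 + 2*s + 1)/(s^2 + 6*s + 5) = (s + 1)/(s + 5)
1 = 1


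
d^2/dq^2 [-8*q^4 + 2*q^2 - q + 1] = 4 - 96*q^2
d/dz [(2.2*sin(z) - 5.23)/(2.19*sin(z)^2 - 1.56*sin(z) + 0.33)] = (-4.818*sin(z)^2 + 22.9074*sin(z) - 7.4328)*cos(z)/(4.7961*sin(z)^4 - 6.8328*sin(z)^3 + 3.879*sin(z)^2 - 1.0296*sin(z) + 0.1089)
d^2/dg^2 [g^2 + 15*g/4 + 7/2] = 2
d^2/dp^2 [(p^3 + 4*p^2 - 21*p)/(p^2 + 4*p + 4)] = 50*(4 - p)/(p^4 + 8*p^3 + 24*p^2 + 32*p + 16)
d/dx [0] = 0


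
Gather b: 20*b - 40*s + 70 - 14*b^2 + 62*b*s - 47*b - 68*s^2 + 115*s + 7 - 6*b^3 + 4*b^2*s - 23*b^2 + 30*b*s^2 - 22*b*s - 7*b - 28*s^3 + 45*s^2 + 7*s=-6*b^3 + b^2*(4*s - 37) + b*(30*s^2 + 40*s - 34) - 28*s^3 - 23*s^2 + 82*s + 77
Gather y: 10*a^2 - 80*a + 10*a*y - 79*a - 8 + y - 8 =10*a^2 - 159*a + y*(10*a + 1) - 16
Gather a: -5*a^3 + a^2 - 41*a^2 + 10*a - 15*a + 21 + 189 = -5*a^3 - 40*a^2 - 5*a + 210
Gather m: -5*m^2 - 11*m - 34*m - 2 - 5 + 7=-5*m^2 - 45*m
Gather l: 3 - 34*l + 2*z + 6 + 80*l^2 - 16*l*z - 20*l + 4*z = 80*l^2 + l*(-16*z - 54) + 6*z + 9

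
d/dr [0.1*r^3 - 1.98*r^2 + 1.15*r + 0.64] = 0.3*r^2 - 3.96*r + 1.15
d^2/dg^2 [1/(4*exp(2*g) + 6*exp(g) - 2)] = ((4*exp(g) + 3)^2*exp(g) - (8*exp(g) + 3)*(2*exp(2*g) + 3*exp(g) - 1)/2)*exp(g)/(2*exp(2*g) + 3*exp(g) - 1)^3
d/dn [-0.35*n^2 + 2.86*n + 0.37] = 2.86 - 0.7*n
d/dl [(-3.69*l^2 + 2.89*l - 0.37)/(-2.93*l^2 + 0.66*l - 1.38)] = (6.0323*l^2 + 8.0162*l - 3.744)/(8.5849*l^4 - 3.8676*l^3 + 8.5224*l^2 - 1.8216*l + 1.9044)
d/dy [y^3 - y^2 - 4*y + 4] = 3*y^2 - 2*y - 4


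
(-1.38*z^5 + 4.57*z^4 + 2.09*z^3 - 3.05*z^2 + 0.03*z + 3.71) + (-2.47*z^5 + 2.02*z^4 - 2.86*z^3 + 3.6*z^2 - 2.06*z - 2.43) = -3.85*z^5 + 6.59*z^4 - 0.77*z^3 + 0.55*z^2 - 2.03*z + 1.28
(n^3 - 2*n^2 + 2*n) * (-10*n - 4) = -10*n^4 + 16*n^3 - 12*n^2 - 8*n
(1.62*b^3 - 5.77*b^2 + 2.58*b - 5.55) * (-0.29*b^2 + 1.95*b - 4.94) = -0.4698*b^5 + 4.8323*b^4 - 20.0025*b^3 + 35.1443*b^2 - 23.5677*b + 27.417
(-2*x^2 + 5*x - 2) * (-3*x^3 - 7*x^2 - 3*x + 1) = 6*x^5 - x^4 - 23*x^3 - 3*x^2 + 11*x - 2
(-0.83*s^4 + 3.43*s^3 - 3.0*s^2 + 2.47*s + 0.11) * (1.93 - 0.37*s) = 0.3071*s^5 - 2.871*s^4 + 7.7299*s^3 - 6.7039*s^2 + 4.7264*s + 0.2123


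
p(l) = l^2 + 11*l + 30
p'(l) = 2*l + 11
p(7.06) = 157.50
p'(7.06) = 25.12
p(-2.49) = 8.81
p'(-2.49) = 6.02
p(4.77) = 105.22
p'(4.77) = 20.54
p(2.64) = 66.01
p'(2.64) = 16.28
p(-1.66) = 14.50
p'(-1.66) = 7.68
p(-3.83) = 2.54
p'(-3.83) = 3.34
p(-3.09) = 5.56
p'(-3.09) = 4.82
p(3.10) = 73.71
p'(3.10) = 17.20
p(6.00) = 132.00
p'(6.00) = 23.00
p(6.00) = 132.00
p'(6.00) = 23.00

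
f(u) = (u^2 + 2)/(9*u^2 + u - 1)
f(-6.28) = 0.12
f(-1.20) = 0.32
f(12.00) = 0.11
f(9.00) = 0.11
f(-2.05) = 0.18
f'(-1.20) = 0.39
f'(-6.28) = 0.00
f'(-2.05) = 0.07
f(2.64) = 0.14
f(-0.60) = 1.44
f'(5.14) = -0.00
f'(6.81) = -0.00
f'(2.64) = -0.02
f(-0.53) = 2.29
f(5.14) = 0.12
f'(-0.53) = 18.49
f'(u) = 2*u/(9*u^2 + u - 1) + (-18*u - 1)*(u^2 + 2)/(9*u^2 + u - 1)^2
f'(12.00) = 0.00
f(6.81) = 0.11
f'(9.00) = 0.00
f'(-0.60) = 7.87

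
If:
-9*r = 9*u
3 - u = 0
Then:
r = -3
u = 3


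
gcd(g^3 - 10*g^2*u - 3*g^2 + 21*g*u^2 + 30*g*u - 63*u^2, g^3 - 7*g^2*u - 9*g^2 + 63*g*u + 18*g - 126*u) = -g^2 + 7*g*u + 3*g - 21*u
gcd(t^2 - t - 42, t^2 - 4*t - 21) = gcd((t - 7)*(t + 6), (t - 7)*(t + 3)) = t - 7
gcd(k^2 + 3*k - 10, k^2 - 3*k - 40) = k + 5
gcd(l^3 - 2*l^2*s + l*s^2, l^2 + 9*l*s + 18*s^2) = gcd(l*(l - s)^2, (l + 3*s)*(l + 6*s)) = 1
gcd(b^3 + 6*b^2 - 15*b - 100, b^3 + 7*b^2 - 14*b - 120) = b^2 + b - 20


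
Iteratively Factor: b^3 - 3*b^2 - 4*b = (b + 1)*(b^2 - 4*b) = b*(b + 1)*(b - 4)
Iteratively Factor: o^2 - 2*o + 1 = (o - 1)*(o - 1)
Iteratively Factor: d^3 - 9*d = (d + 3)*(d^2 - 3*d) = d*(d + 3)*(d - 3)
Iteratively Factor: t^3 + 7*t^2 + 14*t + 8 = (t + 2)*(t^2 + 5*t + 4) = (t + 2)*(t + 4)*(t + 1)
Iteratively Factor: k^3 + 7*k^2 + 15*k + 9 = (k + 1)*(k^2 + 6*k + 9) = (k + 1)*(k + 3)*(k + 3)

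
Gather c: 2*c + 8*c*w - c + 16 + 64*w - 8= c*(8*w + 1) + 64*w + 8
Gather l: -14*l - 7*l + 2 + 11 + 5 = 18 - 21*l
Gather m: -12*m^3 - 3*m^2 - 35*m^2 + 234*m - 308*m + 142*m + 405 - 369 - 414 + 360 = -12*m^3 - 38*m^2 + 68*m - 18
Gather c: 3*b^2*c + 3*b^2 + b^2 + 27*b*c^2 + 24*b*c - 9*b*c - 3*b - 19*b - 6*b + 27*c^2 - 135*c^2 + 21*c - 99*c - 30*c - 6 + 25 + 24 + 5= 4*b^2 - 28*b + c^2*(27*b - 108) + c*(3*b^2 + 15*b - 108) + 48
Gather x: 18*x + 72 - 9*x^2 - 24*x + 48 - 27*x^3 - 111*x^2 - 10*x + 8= -27*x^3 - 120*x^2 - 16*x + 128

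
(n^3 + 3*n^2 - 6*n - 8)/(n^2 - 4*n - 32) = (n^2 - n - 2)/(n - 8)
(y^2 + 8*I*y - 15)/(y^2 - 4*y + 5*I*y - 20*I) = (y + 3*I)/(y - 4)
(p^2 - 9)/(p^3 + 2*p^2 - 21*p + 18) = (p + 3)/(p^2 + 5*p - 6)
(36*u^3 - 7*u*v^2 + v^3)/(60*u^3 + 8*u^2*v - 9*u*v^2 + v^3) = (3*u - v)/(5*u - v)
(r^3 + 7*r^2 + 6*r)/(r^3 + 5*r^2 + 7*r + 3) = r*(r + 6)/(r^2 + 4*r + 3)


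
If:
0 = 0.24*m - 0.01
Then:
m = 0.04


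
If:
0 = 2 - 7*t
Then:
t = 2/7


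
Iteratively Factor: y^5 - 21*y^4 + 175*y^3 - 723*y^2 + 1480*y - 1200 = (y - 4)*(y^4 - 17*y^3 + 107*y^2 - 295*y + 300) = (y - 4)^2*(y^3 - 13*y^2 + 55*y - 75) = (y - 5)*(y - 4)^2*(y^2 - 8*y + 15) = (y - 5)^2*(y - 4)^2*(y - 3)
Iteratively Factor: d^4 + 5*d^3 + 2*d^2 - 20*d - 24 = (d + 3)*(d^3 + 2*d^2 - 4*d - 8) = (d + 2)*(d + 3)*(d^2 - 4) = (d + 2)^2*(d + 3)*(d - 2)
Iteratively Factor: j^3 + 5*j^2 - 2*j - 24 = (j + 4)*(j^2 + j - 6) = (j + 3)*(j + 4)*(j - 2)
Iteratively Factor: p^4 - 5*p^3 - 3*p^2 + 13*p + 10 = (p - 5)*(p^3 - 3*p - 2) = (p - 5)*(p + 1)*(p^2 - p - 2) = (p - 5)*(p + 1)^2*(p - 2)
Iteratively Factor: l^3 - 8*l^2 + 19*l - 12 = (l - 4)*(l^2 - 4*l + 3) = (l - 4)*(l - 1)*(l - 3)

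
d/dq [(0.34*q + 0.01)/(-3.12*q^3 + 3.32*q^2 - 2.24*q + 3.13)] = (2.1216*q^3 - 1.0352*q^2 - 0.0664*q + 1.0866)/(9.7344*q^6 - 20.7168*q^5 + 25.0*q^4 - 34.4048*q^3 + 25.8008*q^2 - 14.0224*q + 9.7969)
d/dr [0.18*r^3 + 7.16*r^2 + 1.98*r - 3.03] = 0.54*r^2 + 14.32*r + 1.98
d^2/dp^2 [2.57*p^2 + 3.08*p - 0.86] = 5.14000000000000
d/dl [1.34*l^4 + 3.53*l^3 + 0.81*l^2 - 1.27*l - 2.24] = 5.36*l^3 + 10.59*l^2 + 1.62*l - 1.27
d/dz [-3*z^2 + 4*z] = 4 - 6*z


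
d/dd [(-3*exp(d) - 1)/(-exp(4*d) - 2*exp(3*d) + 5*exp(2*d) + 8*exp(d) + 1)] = (-9*exp(4*d) - 16*exp(3*d) + 9*exp(2*d) + 10*exp(d) + 5)*exp(d)/(exp(8*d) + 4*exp(7*d) - 6*exp(6*d) - 36*exp(5*d) - 9*exp(4*d) + 76*exp(3*d) + 74*exp(2*d) + 16*exp(d) + 1)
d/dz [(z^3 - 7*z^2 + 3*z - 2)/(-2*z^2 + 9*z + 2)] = (-2*z^4 + 18*z^3 - 51*z^2 - 36*z + 24)/(4*z^4 - 36*z^3 + 73*z^2 + 36*z + 4)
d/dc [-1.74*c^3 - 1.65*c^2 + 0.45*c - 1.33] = -5.22*c^2 - 3.3*c + 0.45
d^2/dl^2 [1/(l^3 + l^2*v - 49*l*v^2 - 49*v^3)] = 2*(-(3*l + v)*(l^3 + l^2*v - 49*l*v^2 - 49*v^3) + (3*l^2 + 2*l*v - 49*v^2)^2)/(l^3 + l^2*v - 49*l*v^2 - 49*v^3)^3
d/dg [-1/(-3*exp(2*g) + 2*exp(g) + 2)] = (2 - 6*exp(g))*exp(g)/(-3*exp(2*g) + 2*exp(g) + 2)^2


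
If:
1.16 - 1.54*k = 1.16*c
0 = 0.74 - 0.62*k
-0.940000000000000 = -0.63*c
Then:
No Solution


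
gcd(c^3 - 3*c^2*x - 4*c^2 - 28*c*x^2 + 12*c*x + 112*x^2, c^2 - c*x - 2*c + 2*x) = 1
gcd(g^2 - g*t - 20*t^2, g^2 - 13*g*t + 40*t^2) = -g + 5*t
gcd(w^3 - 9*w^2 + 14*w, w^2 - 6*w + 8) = w - 2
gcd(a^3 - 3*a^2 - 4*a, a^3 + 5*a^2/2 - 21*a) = a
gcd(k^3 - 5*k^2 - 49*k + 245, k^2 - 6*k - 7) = k - 7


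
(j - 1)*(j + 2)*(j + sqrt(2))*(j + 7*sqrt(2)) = j^4 + j^3 + 8*sqrt(2)*j^3 + 8*sqrt(2)*j^2 + 12*j^2 - 16*sqrt(2)*j + 14*j - 28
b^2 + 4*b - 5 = (b - 1)*(b + 5)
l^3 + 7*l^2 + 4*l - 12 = (l - 1)*(l + 2)*(l + 6)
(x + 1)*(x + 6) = x^2 + 7*x + 6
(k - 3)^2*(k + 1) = k^3 - 5*k^2 + 3*k + 9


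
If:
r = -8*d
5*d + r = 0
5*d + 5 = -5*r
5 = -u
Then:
No Solution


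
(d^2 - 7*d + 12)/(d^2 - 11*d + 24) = (d - 4)/(d - 8)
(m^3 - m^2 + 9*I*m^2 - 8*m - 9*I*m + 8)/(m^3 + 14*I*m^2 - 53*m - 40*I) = (m - 1)/(m + 5*I)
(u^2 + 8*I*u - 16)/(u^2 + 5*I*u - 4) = (u + 4*I)/(u + I)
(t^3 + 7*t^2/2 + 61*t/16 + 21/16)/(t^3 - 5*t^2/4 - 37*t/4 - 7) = (t + 3/4)/(t - 4)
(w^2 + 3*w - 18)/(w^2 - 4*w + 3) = (w + 6)/(w - 1)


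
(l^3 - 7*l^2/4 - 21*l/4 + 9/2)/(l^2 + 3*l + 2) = (4*l^2 - 15*l + 9)/(4*(l + 1))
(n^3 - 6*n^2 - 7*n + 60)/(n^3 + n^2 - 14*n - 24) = (n - 5)/(n + 2)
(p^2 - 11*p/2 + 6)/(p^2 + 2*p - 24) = (p - 3/2)/(p + 6)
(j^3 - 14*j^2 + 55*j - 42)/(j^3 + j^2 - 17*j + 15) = (j^2 - 13*j + 42)/(j^2 + 2*j - 15)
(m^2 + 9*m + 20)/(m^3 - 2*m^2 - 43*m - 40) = (m + 4)/(m^2 - 7*m - 8)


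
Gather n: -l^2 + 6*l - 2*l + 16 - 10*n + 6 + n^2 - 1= -l^2 + 4*l + n^2 - 10*n + 21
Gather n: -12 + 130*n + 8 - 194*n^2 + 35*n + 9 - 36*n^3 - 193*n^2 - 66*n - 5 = -36*n^3 - 387*n^2 + 99*n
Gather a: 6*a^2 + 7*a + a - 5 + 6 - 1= 6*a^2 + 8*a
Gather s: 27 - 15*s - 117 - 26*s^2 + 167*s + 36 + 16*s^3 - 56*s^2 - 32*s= 16*s^3 - 82*s^2 + 120*s - 54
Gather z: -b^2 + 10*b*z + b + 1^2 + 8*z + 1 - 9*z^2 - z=-b^2 + b - 9*z^2 + z*(10*b + 7) + 2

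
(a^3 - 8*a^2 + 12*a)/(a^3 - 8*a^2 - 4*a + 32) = a*(a - 6)/(a^2 - 6*a - 16)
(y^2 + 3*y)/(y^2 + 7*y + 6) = y*(y + 3)/(y^2 + 7*y + 6)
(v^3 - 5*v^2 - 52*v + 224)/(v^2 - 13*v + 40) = (v^2 + 3*v - 28)/(v - 5)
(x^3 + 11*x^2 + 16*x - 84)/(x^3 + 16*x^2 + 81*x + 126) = (x - 2)/(x + 3)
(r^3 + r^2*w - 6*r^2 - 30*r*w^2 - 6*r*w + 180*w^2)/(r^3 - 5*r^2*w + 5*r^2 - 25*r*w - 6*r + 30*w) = (r^2 + 6*r*w - 6*r - 36*w)/(r^2 + 5*r - 6)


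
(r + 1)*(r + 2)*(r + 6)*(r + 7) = r^4 + 16*r^3 + 83*r^2 + 152*r + 84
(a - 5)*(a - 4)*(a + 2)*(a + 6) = a^4 - a^3 - 40*a^2 + 52*a + 240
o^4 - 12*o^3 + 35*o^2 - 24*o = o*(o - 8)*(o - 3)*(o - 1)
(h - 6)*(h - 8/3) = h^2 - 26*h/3 + 16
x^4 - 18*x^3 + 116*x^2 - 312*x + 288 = (x - 6)^2*(x - 4)*(x - 2)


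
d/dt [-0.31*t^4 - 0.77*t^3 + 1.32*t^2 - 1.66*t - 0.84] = -1.24*t^3 - 2.31*t^2 + 2.64*t - 1.66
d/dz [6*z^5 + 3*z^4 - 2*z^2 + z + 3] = 30*z^4 + 12*z^3 - 4*z + 1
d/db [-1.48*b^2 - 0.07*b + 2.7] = -2.96*b - 0.07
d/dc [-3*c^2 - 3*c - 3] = -6*c - 3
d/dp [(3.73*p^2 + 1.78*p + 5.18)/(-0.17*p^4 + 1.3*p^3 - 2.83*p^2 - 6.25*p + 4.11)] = (1.2682*p^5 - 3.9412*p^4 - 1.1056*p^3 - 38.4771*p^2 + 59.9794*p + 39.6908)/(0.0289*p^8 - 0.442*p^7 + 2.6522*p^6 - 5.233*p^5 - 9.6385*p^4 + 46.061*p^3 + 15.7999*p^2 - 51.375*p + 16.8921)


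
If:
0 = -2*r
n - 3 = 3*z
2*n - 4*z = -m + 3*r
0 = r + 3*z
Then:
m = -6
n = 3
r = 0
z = 0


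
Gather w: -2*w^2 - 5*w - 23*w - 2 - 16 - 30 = -2*w^2 - 28*w - 48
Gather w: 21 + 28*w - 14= 28*w + 7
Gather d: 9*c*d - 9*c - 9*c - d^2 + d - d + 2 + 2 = 9*c*d - 18*c - d^2 + 4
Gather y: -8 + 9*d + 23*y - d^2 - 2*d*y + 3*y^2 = -d^2 + 9*d + 3*y^2 + y*(23 - 2*d) - 8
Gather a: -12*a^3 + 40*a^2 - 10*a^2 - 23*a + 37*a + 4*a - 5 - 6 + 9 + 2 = -12*a^3 + 30*a^2 + 18*a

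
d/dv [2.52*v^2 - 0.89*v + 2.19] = 5.04*v - 0.89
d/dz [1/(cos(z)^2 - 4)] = 2*sin(z)*cos(z)/(cos(z)^2 - 4)^2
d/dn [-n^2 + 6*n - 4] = 6 - 2*n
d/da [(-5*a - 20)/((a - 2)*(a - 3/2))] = 20*(a^2 + 8*a - 17)/(4*a^4 - 28*a^3 + 73*a^2 - 84*a + 36)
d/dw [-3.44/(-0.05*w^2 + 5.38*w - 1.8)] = (18.5072 - 0.344*w)/(0.05*w^2 - 5.38*w + 1.8)^2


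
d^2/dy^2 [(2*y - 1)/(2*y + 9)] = -80/(2*y + 9)^3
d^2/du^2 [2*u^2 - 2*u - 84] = 4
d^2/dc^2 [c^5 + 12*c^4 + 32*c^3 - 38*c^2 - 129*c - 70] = 20*c^3 + 144*c^2 + 192*c - 76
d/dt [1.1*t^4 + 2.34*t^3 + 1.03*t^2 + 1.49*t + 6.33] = 4.4*t^3 + 7.02*t^2 + 2.06*t + 1.49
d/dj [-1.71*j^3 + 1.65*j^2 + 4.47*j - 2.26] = -5.13*j^2 + 3.3*j + 4.47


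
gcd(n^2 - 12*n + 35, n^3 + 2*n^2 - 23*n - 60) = n - 5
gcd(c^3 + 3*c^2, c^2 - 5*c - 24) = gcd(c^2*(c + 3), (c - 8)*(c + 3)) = c + 3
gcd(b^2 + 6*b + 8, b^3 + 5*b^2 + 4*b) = b + 4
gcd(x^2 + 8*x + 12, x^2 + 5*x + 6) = x + 2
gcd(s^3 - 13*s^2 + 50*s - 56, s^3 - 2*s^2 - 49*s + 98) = s^2 - 9*s + 14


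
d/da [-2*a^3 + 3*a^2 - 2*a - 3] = -6*a^2 + 6*a - 2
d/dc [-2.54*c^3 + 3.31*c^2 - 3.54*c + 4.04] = -7.62*c^2 + 6.62*c - 3.54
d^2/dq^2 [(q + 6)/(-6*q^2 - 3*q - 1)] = 6*(-3*(q + 6)*(4*q + 1)^2 + (6*q + 13)*(6*q^2 + 3*q + 1))/(6*q^2 + 3*q + 1)^3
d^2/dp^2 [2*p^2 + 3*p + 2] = 4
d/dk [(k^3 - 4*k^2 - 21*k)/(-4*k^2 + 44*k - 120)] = (-k^4 + 22*k^3 - 155*k^2 + 240*k + 630)/(4*(k^4 - 22*k^3 + 181*k^2 - 660*k + 900))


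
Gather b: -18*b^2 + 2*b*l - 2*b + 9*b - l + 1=-18*b^2 + b*(2*l + 7) - l + 1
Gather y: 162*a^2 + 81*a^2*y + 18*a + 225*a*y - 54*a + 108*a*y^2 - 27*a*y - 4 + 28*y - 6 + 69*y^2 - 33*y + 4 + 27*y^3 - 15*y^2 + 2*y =162*a^2 - 36*a + 27*y^3 + y^2*(108*a + 54) + y*(81*a^2 + 198*a - 3) - 6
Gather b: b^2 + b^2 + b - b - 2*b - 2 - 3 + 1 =2*b^2 - 2*b - 4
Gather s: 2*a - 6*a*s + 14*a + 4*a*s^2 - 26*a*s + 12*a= 4*a*s^2 - 32*a*s + 28*a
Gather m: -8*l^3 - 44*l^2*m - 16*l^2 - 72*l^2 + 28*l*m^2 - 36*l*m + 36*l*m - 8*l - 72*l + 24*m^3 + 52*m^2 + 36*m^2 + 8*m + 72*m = -8*l^3 - 88*l^2 - 80*l + 24*m^3 + m^2*(28*l + 88) + m*(80 - 44*l^2)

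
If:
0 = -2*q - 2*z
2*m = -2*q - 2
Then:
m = z - 1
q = -z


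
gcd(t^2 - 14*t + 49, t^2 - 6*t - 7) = t - 7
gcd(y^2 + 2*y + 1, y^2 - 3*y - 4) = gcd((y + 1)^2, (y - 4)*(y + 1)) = y + 1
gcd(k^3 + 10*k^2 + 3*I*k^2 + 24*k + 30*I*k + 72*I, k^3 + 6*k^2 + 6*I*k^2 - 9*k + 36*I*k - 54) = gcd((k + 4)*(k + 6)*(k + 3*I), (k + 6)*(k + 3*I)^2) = k^2 + k*(6 + 3*I) + 18*I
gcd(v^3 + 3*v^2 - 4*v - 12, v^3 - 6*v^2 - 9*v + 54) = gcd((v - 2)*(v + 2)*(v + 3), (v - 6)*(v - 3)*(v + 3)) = v + 3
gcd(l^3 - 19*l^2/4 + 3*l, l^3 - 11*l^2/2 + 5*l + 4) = l - 4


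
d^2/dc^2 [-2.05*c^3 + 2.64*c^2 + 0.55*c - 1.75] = 5.28 - 12.3*c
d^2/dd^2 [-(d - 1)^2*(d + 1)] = 2 - 6*d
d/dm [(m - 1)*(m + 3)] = 2*m + 2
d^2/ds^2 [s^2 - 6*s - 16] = 2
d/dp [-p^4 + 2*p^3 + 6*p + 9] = -4*p^3 + 6*p^2 + 6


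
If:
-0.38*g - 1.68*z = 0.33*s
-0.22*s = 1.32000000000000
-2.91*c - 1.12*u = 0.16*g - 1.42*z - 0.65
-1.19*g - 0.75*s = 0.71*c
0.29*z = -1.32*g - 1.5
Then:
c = 8.80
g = -1.47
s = -6.00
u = -20.16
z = 1.51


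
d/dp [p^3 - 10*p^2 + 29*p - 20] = 3*p^2 - 20*p + 29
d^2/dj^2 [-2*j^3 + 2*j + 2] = -12*j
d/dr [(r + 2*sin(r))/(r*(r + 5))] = (r*(r + 5)*(2*cos(r) + 1) - r*(r + 2*sin(r)) - (r + 5)*(r + 2*sin(r)))/(r^2*(r + 5)^2)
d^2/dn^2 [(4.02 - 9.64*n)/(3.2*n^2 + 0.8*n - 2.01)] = (-(6.4*n + 0.8)*(9.64*n - 4.02)*(12.8*n + 1.6) + (185.088*n - 10.304)*(3.2*n^2 + 0.8*n - 2.01))/(3.2*n^2 + 0.8*n - 2.01)^3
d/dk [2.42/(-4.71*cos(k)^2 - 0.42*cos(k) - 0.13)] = -(22.7964*cos(k) + 1.0164)*sin(k)/(4.71*cos(k)^2 + 0.42*cos(k) + 0.13)^2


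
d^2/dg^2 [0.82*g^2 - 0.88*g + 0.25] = 1.64000000000000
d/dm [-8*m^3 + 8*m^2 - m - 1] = -24*m^2 + 16*m - 1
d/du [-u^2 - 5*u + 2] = -2*u - 5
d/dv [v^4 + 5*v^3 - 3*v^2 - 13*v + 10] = 4*v^3 + 15*v^2 - 6*v - 13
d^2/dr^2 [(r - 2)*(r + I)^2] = 6*r - 4 + 4*I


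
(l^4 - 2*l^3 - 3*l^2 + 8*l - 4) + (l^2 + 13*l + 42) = l^4 - 2*l^3 - 2*l^2 + 21*l + 38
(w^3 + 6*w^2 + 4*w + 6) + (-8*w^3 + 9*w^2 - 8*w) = -7*w^3 + 15*w^2 - 4*w + 6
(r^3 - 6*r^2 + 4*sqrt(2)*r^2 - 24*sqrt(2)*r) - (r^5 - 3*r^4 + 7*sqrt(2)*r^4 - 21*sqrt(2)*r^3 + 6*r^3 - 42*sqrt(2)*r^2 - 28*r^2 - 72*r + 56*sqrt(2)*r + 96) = -r^5 - 7*sqrt(2)*r^4 + 3*r^4 - 5*r^3 + 21*sqrt(2)*r^3 + 22*r^2 + 46*sqrt(2)*r^2 - 80*sqrt(2)*r + 72*r - 96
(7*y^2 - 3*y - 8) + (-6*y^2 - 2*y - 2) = y^2 - 5*y - 10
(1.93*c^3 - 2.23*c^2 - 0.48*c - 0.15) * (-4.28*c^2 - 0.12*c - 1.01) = -8.2604*c^5 + 9.3128*c^4 + 0.3727*c^3 + 2.9519*c^2 + 0.5028*c + 0.1515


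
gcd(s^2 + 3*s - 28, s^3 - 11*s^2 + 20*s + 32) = s - 4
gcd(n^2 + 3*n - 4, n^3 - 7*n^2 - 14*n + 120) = n + 4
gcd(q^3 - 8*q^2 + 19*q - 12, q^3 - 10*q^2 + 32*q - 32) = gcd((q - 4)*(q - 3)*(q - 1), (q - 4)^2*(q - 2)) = q - 4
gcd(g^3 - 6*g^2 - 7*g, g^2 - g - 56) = 1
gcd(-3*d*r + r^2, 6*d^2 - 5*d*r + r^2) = -3*d + r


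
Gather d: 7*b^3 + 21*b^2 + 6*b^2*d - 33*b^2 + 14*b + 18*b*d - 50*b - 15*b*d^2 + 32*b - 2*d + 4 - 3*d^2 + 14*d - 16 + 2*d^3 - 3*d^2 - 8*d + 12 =7*b^3 - 12*b^2 - 4*b + 2*d^3 + d^2*(-15*b - 6) + d*(6*b^2 + 18*b + 4)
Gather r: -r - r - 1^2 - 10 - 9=-2*r - 20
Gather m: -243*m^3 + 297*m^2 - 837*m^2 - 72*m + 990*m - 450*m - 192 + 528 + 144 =-243*m^3 - 540*m^2 + 468*m + 480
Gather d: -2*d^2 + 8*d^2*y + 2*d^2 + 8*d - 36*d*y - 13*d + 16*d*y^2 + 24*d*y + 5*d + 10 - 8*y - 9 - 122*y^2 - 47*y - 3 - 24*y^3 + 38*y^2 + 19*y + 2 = 8*d^2*y + d*(16*y^2 - 12*y) - 24*y^3 - 84*y^2 - 36*y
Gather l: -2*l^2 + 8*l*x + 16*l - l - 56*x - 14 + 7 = -2*l^2 + l*(8*x + 15) - 56*x - 7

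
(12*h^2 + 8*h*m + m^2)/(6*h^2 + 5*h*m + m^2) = (6*h + m)/(3*h + m)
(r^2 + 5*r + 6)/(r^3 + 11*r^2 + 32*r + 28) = (r + 3)/(r^2 + 9*r + 14)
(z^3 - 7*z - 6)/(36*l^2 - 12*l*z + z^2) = (z^3 - 7*z - 6)/(36*l^2 - 12*l*z + z^2)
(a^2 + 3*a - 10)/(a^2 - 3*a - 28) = (-a^2 - 3*a + 10)/(-a^2 + 3*a + 28)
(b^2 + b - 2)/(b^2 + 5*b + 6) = (b - 1)/(b + 3)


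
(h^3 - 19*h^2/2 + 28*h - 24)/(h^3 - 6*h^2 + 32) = (h - 3/2)/(h + 2)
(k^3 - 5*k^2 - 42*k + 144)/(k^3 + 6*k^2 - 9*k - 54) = (k - 8)/(k + 3)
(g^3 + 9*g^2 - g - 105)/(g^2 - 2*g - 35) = (g^2 + 4*g - 21)/(g - 7)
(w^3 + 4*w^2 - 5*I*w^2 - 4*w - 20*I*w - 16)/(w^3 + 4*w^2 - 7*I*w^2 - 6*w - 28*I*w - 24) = (w - 4*I)/(w - 6*I)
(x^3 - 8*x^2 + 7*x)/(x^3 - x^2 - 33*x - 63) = x*(x - 1)/(x^2 + 6*x + 9)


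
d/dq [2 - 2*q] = -2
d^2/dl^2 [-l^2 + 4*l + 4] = -2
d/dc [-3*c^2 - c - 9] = -6*c - 1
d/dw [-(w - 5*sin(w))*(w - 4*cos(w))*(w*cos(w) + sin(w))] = (w - 5*sin(w))*(w - 4*cos(w))*(w*sin(w) - 2*cos(w)) - (w - 5*sin(w))*(w*cos(w) + sin(w))*(4*sin(w) + 1) + (w - 4*cos(w))*(w*cos(w) + sin(w))*(5*cos(w) - 1)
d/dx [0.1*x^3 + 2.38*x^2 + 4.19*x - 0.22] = 0.3*x^2 + 4.76*x + 4.19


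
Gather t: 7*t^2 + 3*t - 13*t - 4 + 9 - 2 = 7*t^2 - 10*t + 3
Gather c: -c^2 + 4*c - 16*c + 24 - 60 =-c^2 - 12*c - 36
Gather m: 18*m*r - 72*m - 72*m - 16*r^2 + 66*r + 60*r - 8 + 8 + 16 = m*(18*r - 144) - 16*r^2 + 126*r + 16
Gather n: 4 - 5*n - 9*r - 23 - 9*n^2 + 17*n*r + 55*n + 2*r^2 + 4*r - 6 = -9*n^2 + n*(17*r + 50) + 2*r^2 - 5*r - 25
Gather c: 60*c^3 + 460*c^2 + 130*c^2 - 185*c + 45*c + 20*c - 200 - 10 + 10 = 60*c^3 + 590*c^2 - 120*c - 200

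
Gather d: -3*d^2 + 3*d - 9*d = -3*d^2 - 6*d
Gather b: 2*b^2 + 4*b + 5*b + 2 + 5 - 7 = 2*b^2 + 9*b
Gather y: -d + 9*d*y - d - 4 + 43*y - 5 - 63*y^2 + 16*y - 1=-2*d - 63*y^2 + y*(9*d + 59) - 10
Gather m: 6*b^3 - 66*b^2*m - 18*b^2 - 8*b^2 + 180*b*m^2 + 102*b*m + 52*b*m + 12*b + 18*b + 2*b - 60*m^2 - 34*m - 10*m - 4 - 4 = 6*b^3 - 26*b^2 + 32*b + m^2*(180*b - 60) + m*(-66*b^2 + 154*b - 44) - 8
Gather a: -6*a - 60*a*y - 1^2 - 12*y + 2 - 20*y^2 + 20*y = a*(-60*y - 6) - 20*y^2 + 8*y + 1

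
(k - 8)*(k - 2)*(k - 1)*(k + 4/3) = k^4 - 29*k^3/3 + 34*k^2/3 + 56*k/3 - 64/3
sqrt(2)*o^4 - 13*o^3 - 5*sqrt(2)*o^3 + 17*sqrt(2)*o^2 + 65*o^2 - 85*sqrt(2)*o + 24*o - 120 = (o - 5)*(o - 4*sqrt(2))*(o - 3*sqrt(2))*(sqrt(2)*o + 1)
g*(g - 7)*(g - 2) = g^3 - 9*g^2 + 14*g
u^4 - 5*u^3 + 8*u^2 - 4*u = u*(u - 2)^2*(u - 1)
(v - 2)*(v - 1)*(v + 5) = v^3 + 2*v^2 - 13*v + 10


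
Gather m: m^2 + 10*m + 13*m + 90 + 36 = m^2 + 23*m + 126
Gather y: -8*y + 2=2 - 8*y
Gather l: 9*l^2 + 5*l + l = 9*l^2 + 6*l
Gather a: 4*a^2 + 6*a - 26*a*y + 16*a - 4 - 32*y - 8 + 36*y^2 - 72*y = 4*a^2 + a*(22 - 26*y) + 36*y^2 - 104*y - 12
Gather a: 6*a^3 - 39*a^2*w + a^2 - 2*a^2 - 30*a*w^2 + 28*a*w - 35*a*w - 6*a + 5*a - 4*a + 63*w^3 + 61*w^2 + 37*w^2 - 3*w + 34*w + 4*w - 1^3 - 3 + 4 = 6*a^3 + a^2*(-39*w - 1) + a*(-30*w^2 - 7*w - 5) + 63*w^3 + 98*w^2 + 35*w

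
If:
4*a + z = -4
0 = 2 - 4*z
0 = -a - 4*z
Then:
No Solution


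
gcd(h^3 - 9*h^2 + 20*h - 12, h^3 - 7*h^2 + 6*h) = h^2 - 7*h + 6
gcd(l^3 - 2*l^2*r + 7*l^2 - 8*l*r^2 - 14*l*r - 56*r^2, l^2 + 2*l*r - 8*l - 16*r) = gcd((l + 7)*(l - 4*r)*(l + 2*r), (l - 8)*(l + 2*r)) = l + 2*r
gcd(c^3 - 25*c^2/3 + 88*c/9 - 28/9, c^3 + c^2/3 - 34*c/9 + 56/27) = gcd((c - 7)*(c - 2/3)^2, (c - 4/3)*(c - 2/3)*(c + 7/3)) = c - 2/3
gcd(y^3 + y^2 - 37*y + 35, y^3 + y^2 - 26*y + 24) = y - 1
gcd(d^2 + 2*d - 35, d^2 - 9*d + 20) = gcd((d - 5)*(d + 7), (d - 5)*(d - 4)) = d - 5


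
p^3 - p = p*(p - 1)*(p + 1)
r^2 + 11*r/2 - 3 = (r - 1/2)*(r + 6)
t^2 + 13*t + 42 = (t + 6)*(t + 7)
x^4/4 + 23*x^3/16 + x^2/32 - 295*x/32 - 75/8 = (x/4 + 1)*(x - 5/2)*(x + 5/4)*(x + 3)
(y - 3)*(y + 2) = y^2 - y - 6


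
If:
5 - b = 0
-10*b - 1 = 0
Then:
No Solution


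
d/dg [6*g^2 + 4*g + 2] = 12*g + 4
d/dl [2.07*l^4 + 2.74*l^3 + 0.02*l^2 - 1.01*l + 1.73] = 8.28*l^3 + 8.22*l^2 + 0.04*l - 1.01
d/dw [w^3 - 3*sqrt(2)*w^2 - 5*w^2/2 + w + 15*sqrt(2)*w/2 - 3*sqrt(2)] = 3*w^2 - 6*sqrt(2)*w - 5*w + 1 + 15*sqrt(2)/2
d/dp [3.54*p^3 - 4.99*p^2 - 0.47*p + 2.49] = 10.62*p^2 - 9.98*p - 0.47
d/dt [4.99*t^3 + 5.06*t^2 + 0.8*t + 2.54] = 14.97*t^2 + 10.12*t + 0.8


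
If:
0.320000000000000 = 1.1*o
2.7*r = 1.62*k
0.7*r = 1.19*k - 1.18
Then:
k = 1.53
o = 0.29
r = 0.92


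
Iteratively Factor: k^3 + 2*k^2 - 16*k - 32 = (k - 4)*(k^2 + 6*k + 8) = (k - 4)*(k + 4)*(k + 2)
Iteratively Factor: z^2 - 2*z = (z - 2)*(z)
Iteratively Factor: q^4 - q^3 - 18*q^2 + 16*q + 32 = (q + 1)*(q^3 - 2*q^2 - 16*q + 32) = (q - 2)*(q + 1)*(q^2 - 16) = (q - 2)*(q + 1)*(q + 4)*(q - 4)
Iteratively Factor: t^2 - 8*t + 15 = (t - 3)*(t - 5)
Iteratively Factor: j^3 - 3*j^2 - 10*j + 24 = (j - 2)*(j^2 - j - 12) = (j - 4)*(j - 2)*(j + 3)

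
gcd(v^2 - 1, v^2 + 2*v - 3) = v - 1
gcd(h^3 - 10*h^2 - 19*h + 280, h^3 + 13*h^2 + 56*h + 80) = h + 5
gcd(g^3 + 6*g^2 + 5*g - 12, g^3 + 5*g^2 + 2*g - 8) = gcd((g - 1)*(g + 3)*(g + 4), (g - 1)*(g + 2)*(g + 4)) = g^2 + 3*g - 4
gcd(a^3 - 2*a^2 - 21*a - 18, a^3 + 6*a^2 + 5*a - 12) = a + 3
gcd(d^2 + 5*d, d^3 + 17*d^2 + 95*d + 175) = d + 5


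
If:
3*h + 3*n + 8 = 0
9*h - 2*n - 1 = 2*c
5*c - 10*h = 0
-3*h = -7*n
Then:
No Solution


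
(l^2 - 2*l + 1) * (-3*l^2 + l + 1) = -3*l^4 + 7*l^3 - 4*l^2 - l + 1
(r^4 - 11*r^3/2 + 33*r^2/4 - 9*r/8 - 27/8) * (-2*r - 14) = -2*r^5 - 3*r^4 + 121*r^3/2 - 453*r^2/4 + 45*r/2 + 189/4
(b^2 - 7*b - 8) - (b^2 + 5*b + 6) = -12*b - 14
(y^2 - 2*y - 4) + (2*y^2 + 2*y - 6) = 3*y^2 - 10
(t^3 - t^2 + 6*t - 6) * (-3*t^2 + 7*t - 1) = -3*t^5 + 10*t^4 - 26*t^3 + 61*t^2 - 48*t + 6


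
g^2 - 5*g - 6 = (g - 6)*(g + 1)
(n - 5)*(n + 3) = n^2 - 2*n - 15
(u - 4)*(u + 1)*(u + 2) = u^3 - u^2 - 10*u - 8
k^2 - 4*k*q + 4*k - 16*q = (k + 4)*(k - 4*q)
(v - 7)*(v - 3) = v^2 - 10*v + 21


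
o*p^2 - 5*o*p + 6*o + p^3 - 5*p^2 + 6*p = (o + p)*(p - 3)*(p - 2)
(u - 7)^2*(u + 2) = u^3 - 12*u^2 + 21*u + 98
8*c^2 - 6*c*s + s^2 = (-4*c + s)*(-2*c + s)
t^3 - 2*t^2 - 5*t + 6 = (t - 3)*(t - 1)*(t + 2)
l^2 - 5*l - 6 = (l - 6)*(l + 1)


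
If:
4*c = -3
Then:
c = -3/4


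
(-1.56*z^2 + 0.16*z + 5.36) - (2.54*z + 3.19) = -1.56*z^2 - 2.38*z + 2.17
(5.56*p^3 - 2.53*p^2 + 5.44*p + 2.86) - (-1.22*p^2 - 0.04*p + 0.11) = 5.56*p^3 - 1.31*p^2 + 5.48*p + 2.75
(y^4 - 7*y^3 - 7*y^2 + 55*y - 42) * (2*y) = 2*y^5 - 14*y^4 - 14*y^3 + 110*y^2 - 84*y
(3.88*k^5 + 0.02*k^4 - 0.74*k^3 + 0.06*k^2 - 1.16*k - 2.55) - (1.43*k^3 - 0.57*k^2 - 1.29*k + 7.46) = 3.88*k^5 + 0.02*k^4 - 2.17*k^3 + 0.63*k^2 + 0.13*k - 10.01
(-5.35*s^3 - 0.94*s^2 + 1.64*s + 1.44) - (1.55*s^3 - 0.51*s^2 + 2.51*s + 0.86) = -6.9*s^3 - 0.43*s^2 - 0.87*s + 0.58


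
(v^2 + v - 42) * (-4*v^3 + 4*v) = -4*v^5 - 4*v^4 + 172*v^3 + 4*v^2 - 168*v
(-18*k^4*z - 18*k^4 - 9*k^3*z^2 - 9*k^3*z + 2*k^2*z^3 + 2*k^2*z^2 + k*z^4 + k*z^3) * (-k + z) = 18*k^5*z + 18*k^5 - 9*k^4*z^2 - 9*k^4*z - 11*k^3*z^3 - 11*k^3*z^2 + k^2*z^4 + k^2*z^3 + k*z^5 + k*z^4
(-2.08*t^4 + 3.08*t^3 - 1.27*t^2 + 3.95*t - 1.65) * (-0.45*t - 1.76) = 0.936*t^5 + 2.2748*t^4 - 4.8493*t^3 + 0.4577*t^2 - 6.2095*t + 2.904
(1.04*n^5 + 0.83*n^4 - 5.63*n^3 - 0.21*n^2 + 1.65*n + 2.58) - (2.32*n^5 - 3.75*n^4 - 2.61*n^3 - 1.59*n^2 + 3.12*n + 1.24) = -1.28*n^5 + 4.58*n^4 - 3.02*n^3 + 1.38*n^2 - 1.47*n + 1.34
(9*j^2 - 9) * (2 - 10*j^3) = -90*j^5 + 90*j^3 + 18*j^2 - 18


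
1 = 1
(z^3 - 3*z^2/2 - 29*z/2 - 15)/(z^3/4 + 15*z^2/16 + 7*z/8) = 8*(2*z^2 - 7*z - 15)/(z*(4*z + 7))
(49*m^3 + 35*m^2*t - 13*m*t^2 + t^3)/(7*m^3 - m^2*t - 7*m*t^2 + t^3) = (-7*m + t)/(-m + t)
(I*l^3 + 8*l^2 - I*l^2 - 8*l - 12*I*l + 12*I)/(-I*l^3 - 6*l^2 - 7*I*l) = (-l^3 + l^2*(1 + 8*I) + 4*l*(3 - 2*I) - 12)/(l*(l^2 - 6*I*l + 7))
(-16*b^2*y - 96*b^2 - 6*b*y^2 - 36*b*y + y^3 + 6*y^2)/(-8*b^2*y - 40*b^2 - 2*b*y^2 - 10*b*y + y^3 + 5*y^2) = (-8*b*y - 48*b + y^2 + 6*y)/(-4*b*y - 20*b + y^2 + 5*y)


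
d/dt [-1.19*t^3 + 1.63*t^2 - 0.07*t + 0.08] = -3.57*t^2 + 3.26*t - 0.07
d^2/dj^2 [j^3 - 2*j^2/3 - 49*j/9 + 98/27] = 6*j - 4/3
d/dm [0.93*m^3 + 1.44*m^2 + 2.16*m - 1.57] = 2.79*m^2 + 2.88*m + 2.16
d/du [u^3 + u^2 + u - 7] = 3*u^2 + 2*u + 1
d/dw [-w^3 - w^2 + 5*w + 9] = -3*w^2 - 2*w + 5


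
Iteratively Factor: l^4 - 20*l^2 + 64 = (l - 2)*(l^3 + 2*l^2 - 16*l - 32) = (l - 2)*(l + 4)*(l^2 - 2*l - 8) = (l - 4)*(l - 2)*(l + 4)*(l + 2)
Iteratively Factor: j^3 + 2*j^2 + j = (j + 1)*(j^2 + j) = (j + 1)^2*(j)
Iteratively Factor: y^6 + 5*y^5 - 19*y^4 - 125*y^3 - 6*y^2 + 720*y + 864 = (y - 3)*(y^5 + 8*y^4 + 5*y^3 - 110*y^2 - 336*y - 288) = (y - 3)*(y + 3)*(y^4 + 5*y^3 - 10*y^2 - 80*y - 96) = (y - 3)*(y + 3)^2*(y^3 + 2*y^2 - 16*y - 32) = (y - 3)*(y + 2)*(y + 3)^2*(y^2 - 16) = (y - 4)*(y - 3)*(y + 2)*(y + 3)^2*(y + 4)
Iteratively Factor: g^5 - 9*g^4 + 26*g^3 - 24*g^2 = (g - 3)*(g^4 - 6*g^3 + 8*g^2) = (g - 4)*(g - 3)*(g^3 - 2*g^2) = g*(g - 4)*(g - 3)*(g^2 - 2*g) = g^2*(g - 4)*(g - 3)*(g - 2)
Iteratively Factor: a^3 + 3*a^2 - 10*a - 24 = (a + 2)*(a^2 + a - 12) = (a - 3)*(a + 2)*(a + 4)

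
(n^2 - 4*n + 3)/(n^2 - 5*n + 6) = (n - 1)/(n - 2)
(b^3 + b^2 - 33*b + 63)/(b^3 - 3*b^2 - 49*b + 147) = (b - 3)/(b - 7)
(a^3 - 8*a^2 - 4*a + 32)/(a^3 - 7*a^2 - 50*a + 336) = (a^2 - 4)/(a^2 + a - 42)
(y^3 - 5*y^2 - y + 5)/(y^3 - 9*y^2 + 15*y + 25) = (y - 1)/(y - 5)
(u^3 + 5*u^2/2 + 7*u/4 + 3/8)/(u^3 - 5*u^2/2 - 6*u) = (u^2 + u + 1/4)/(u*(u - 4))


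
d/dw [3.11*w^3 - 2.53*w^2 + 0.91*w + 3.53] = 9.33*w^2 - 5.06*w + 0.91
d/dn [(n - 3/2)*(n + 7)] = 2*n + 11/2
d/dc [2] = 0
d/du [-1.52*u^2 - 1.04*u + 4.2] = -3.04*u - 1.04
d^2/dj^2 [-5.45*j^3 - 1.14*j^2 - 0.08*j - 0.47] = -32.7*j - 2.28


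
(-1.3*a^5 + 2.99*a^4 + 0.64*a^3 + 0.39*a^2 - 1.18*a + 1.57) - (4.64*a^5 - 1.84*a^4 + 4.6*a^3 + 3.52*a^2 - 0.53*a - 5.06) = -5.94*a^5 + 4.83*a^4 - 3.96*a^3 - 3.13*a^2 - 0.65*a + 6.63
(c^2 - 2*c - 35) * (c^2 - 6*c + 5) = c^4 - 8*c^3 - 18*c^2 + 200*c - 175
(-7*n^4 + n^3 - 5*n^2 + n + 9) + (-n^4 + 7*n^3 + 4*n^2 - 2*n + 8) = -8*n^4 + 8*n^3 - n^2 - n + 17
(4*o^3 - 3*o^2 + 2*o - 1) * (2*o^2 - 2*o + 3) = 8*o^5 - 14*o^4 + 22*o^3 - 15*o^2 + 8*o - 3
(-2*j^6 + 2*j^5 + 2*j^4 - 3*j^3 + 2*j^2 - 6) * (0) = 0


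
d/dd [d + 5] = 1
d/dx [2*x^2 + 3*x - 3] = 4*x + 3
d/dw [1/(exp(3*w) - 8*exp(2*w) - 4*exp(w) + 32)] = (-3*exp(2*w) + 16*exp(w) + 4)*exp(w)/(exp(3*w) - 8*exp(2*w) - 4*exp(w) + 32)^2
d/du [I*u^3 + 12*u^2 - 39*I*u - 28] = 3*I*u^2 + 24*u - 39*I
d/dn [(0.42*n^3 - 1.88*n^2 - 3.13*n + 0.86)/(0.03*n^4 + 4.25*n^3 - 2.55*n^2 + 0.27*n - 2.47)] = (-0.0126*n^6 + 0.112800000000001*n^5 + 7.2007*n^4 + 26.7286*n^3 - 22.5663*n^2 + 13.6732*n + 7.4989)/(0.0009*n^8 + 0.255*n^7 + 17.9095*n^6 - 21.6588*n^5 + 8.6493*n^4 - 22.372*n^3 + 12.6699*n^2 - 1.3338*n + 6.1009)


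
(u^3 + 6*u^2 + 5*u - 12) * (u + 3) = u^4 + 9*u^3 + 23*u^2 + 3*u - 36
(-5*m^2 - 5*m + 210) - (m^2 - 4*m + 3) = -6*m^2 - m + 207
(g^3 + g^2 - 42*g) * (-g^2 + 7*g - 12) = -g^5 + 6*g^4 + 37*g^3 - 306*g^2 + 504*g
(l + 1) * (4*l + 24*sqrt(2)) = 4*l^2 + 4*l + 24*sqrt(2)*l + 24*sqrt(2)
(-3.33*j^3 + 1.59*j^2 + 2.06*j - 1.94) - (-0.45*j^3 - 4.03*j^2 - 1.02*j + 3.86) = -2.88*j^3 + 5.62*j^2 + 3.08*j - 5.8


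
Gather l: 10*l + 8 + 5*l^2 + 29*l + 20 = 5*l^2 + 39*l + 28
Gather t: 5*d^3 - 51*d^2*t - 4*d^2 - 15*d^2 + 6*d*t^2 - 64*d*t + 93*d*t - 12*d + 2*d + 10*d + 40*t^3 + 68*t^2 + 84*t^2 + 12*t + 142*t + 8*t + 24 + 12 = 5*d^3 - 19*d^2 + 40*t^3 + t^2*(6*d + 152) + t*(-51*d^2 + 29*d + 162) + 36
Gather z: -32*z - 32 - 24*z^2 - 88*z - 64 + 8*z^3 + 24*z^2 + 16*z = 8*z^3 - 104*z - 96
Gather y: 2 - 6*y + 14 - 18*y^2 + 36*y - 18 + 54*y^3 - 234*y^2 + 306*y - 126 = 54*y^3 - 252*y^2 + 336*y - 128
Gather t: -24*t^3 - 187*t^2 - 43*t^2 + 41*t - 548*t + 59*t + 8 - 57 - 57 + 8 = -24*t^3 - 230*t^2 - 448*t - 98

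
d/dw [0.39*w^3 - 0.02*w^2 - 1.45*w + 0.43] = 1.17*w^2 - 0.04*w - 1.45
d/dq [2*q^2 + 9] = 4*q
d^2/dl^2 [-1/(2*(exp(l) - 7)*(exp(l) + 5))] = (-2*exp(3*l) + 3*exp(2*l) - 72*exp(l) + 35)*exp(l)/(exp(6*l) - 6*exp(5*l) - 93*exp(4*l) + 412*exp(3*l) + 3255*exp(2*l) - 7350*exp(l) - 42875)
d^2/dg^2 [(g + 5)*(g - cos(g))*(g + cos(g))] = 2*g*cos(2*g) + 6*g + 2*sin(2*g) + 10*cos(2*g) + 10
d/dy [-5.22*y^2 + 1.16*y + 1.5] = 1.16 - 10.44*y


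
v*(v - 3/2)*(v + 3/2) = v^3 - 9*v/4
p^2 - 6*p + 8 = (p - 4)*(p - 2)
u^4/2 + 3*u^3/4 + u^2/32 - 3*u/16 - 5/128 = (u/2 + 1/4)*(u - 1/2)*(u + 1/4)*(u + 5/4)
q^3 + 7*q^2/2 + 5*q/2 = q*(q + 1)*(q + 5/2)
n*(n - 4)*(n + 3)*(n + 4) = n^4 + 3*n^3 - 16*n^2 - 48*n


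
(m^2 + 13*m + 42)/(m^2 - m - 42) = (m + 7)/(m - 7)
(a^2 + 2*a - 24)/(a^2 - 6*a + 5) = (a^2 + 2*a - 24)/(a^2 - 6*a + 5)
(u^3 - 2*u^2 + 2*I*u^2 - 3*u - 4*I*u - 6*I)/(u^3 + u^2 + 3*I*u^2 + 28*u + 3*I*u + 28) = (u^2 + u*(-3 + 2*I) - 6*I)/(u^2 + 3*I*u + 28)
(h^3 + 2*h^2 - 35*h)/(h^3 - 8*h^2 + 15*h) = (h + 7)/(h - 3)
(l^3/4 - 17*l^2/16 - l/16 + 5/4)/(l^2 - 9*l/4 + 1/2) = (4*l^3 - 17*l^2 - l + 20)/(4*(4*l^2 - 9*l + 2))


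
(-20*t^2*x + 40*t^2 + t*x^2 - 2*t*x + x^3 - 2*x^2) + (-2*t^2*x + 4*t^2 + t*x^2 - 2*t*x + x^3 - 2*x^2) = -22*t^2*x + 44*t^2 + 2*t*x^2 - 4*t*x + 2*x^3 - 4*x^2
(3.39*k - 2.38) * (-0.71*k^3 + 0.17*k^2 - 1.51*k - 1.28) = -2.4069*k^4 + 2.2661*k^3 - 5.5235*k^2 - 0.7454*k + 3.0464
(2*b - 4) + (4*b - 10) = 6*b - 14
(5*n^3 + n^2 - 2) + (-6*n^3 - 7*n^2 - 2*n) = -n^3 - 6*n^2 - 2*n - 2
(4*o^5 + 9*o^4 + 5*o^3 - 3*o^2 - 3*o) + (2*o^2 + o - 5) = 4*o^5 + 9*o^4 + 5*o^3 - o^2 - 2*o - 5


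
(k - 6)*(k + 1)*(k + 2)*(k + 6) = k^4 + 3*k^3 - 34*k^2 - 108*k - 72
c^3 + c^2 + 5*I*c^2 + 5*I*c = c*(c + 1)*(c + 5*I)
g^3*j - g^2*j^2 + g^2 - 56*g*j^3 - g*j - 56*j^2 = (g - 8*j)*(g + 7*j)*(g*j + 1)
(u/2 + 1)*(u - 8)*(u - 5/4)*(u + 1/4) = u^4/2 - 7*u^3/2 - 165*u^2/32 + 143*u/16 + 5/2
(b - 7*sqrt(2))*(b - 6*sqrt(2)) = b^2 - 13*sqrt(2)*b + 84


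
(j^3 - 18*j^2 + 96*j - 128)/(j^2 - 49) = (j^3 - 18*j^2 + 96*j - 128)/(j^2 - 49)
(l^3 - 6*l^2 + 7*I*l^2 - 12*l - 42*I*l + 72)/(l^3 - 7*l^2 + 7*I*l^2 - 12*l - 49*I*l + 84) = (l - 6)/(l - 7)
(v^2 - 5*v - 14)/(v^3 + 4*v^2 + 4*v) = (v - 7)/(v*(v + 2))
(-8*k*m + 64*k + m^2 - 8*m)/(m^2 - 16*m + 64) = (-8*k + m)/(m - 8)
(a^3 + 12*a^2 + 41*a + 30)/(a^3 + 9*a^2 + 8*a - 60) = (a + 1)/(a - 2)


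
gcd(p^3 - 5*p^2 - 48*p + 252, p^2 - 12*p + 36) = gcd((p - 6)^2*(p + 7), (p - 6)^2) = p^2 - 12*p + 36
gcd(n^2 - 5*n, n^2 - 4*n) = n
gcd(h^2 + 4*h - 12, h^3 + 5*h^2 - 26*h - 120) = h + 6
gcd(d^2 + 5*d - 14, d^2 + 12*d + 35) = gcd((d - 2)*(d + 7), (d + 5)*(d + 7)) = d + 7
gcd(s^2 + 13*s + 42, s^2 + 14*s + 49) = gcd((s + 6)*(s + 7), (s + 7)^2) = s + 7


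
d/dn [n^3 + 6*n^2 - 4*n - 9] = 3*n^2 + 12*n - 4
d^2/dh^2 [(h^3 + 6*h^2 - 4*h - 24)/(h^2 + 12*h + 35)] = 6*(11*h^3 + 186*h^2 + 1077*h + 2138)/(h^6 + 36*h^5 + 537*h^4 + 4248*h^3 + 18795*h^2 + 44100*h + 42875)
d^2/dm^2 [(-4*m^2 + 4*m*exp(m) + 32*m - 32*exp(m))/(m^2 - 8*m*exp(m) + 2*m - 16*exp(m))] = 4*(2*(-(4*m*exp(m) + 16*exp(m) - 1)*(m^2 - m*exp(m) - 8*m + 8*exp(m)) + 2*(m*exp(m) - 2*m - 7*exp(m) + 8)*(4*m*exp(m) - m + 12*exp(m) - 1))*(m^2 - 8*m*exp(m) + 2*m - 16*exp(m)) + (m*exp(m) - 6*exp(m) - 2)*(m^2 - 8*m*exp(m) + 2*m - 16*exp(m))^2 - 8*(m^2 - m*exp(m) - 8*m + 8*exp(m))*(4*m*exp(m) - m + 12*exp(m) - 1)^2)/(m^2 - 8*m*exp(m) + 2*m - 16*exp(m))^3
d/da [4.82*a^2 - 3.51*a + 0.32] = 9.64*a - 3.51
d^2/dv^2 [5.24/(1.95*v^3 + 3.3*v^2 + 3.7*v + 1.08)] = (-(61.308*v + 34.584)*(1.95*v^3 + 3.3*v^2 + 3.7*v + 1.08) + 5.24*(5.85*v^2 + 6.6*v + 3.7)*(11.7*v^2 + 13.2*v + 7.4))/(1.95*v^3 + 3.3*v^2 + 3.7*v + 1.08)^3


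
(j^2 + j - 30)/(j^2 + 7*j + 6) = (j - 5)/(j + 1)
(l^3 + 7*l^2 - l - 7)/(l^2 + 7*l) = l - 1/l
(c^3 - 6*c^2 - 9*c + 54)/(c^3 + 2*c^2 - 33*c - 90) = (c - 3)/(c + 5)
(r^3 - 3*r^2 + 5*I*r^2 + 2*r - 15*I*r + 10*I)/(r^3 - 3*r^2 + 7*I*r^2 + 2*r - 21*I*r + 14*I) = (r + 5*I)/(r + 7*I)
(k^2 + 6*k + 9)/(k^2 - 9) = (k + 3)/(k - 3)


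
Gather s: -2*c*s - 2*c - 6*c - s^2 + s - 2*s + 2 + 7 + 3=-8*c - s^2 + s*(-2*c - 1) + 12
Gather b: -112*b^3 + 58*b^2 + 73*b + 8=-112*b^3 + 58*b^2 + 73*b + 8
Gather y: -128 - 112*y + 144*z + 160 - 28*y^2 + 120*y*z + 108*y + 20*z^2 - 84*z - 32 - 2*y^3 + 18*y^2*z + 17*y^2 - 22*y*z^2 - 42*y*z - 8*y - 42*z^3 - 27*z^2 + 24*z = -2*y^3 + y^2*(18*z - 11) + y*(-22*z^2 + 78*z - 12) - 42*z^3 - 7*z^2 + 84*z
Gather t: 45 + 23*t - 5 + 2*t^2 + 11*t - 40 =2*t^2 + 34*t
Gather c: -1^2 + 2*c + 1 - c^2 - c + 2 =-c^2 + c + 2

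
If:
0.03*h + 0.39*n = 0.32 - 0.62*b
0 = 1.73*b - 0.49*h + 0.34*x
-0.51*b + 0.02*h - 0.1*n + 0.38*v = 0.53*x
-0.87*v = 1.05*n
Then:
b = 0.809984500932739*x + 0.763430496285724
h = 3.5536187481911*x + 2.6953770583149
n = -1.56102295647187*x - 0.60048261396563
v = 1.88399322332812*x + 0.724720396165416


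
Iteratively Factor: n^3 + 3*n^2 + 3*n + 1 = (n + 1)*(n^2 + 2*n + 1) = (n + 1)^2*(n + 1)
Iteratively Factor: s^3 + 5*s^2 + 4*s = (s)*(s^2 + 5*s + 4) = s*(s + 4)*(s + 1)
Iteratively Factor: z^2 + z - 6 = (z - 2)*(z + 3)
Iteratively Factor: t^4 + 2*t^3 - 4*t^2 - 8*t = (t + 2)*(t^3 - 4*t) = (t + 2)^2*(t^2 - 2*t) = t*(t + 2)^2*(t - 2)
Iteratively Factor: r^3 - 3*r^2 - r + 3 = (r + 1)*(r^2 - 4*r + 3) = (r - 3)*(r + 1)*(r - 1)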